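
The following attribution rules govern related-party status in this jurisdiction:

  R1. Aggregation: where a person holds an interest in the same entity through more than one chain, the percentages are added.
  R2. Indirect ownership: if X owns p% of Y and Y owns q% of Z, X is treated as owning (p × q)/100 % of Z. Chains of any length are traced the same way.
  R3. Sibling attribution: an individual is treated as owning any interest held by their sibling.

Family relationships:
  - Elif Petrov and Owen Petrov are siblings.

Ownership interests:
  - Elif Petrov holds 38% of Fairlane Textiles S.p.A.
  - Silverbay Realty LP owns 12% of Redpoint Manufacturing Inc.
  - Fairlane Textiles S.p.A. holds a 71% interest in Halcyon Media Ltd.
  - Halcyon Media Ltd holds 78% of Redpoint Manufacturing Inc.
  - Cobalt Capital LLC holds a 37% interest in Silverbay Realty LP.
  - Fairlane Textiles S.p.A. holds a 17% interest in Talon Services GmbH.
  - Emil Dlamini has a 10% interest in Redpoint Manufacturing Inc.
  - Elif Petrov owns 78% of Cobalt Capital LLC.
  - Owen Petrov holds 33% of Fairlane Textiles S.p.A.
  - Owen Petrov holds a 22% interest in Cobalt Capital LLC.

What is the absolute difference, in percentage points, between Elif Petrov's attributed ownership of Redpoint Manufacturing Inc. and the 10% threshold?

By sibling attribution (R3), Elif Petrov is treated as also owning Owen Petrov's interest in Cobalt Capital LLC, giving 78% + 22% = 100%.
By sibling attribution (R3), Elif Petrov is treated as also owning Owen Petrov's interest in Fairlane Textiles S.p.A, giving 38% + 33% = 71%.
Chain via Cobalt Capital LLC → Silverbay Realty LP (R2): 100% × 37% × 12% = 4.44% of Redpoint Manufacturing Inc.
Chain via Fairlane Textiles S.p.A. → Halcyon Media Ltd (R2): 71% × 71% × 78% = 39.3198% of Redpoint Manufacturing Inc.
Aggregating (R1): 4.44% + 39.3198% = 43.7598%.
43.7598% exceeds the 10% threshold by 33.7598 percentage points.

33.7598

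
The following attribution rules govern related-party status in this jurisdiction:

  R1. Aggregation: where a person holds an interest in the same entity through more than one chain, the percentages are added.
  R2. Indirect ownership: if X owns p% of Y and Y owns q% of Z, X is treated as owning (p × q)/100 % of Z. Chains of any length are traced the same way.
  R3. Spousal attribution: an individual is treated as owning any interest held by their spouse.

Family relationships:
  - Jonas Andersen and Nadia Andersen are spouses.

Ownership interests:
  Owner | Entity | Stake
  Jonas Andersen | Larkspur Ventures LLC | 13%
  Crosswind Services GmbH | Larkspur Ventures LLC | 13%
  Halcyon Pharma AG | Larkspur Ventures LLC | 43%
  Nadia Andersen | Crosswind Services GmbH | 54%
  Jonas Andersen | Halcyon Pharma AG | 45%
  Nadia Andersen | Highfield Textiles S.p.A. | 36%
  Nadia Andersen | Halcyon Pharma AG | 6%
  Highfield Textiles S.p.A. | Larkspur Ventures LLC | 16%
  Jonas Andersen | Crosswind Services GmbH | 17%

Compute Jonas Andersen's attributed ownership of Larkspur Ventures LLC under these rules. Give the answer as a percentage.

49.92%

By spousal attribution (R3), Jonas Andersen is treated as also owning Nadia Andersen's interest in Crosswind Services GmbH, giving 17% + 54% = 71%.
By spousal attribution (R3), Jonas Andersen is treated as also owning Nadia Andersen's interest in Halcyon Pharma AG, giving 45% + 6% = 51%.
By spousal attribution (R3), Jonas Andersen is treated as owning Nadia Andersen's 36% interest in Highfield Textiles S.p.A.
Chain via Crosswind Services GmbH (R2): 71% × 13% = 9.23% of Larkspur Ventures LLC.
Chain via Halcyon Pharma AG (R2): 51% × 43% = 21.93% of Larkspur Ventures LLC.
Direct interest in Larkspur Ventures LLC: 13%.
Chain via Highfield Textiles S.p.A. (R2): 36% × 16% = 5.76% of Larkspur Ventures LLC.
Aggregating (R1): 9.23% + 21.93% + 13% + 5.76% = 49.92%.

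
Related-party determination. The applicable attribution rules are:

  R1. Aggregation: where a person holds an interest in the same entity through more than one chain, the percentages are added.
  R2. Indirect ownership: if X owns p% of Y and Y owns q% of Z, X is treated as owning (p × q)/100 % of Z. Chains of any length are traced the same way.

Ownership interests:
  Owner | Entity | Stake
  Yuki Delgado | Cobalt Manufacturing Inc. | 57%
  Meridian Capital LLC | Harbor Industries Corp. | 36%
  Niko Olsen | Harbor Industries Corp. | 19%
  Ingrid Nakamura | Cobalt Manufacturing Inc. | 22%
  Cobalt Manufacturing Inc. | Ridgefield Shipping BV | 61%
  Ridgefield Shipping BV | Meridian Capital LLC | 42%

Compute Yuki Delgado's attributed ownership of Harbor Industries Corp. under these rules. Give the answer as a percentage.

Chain via Cobalt Manufacturing Inc. → Ridgefield Shipping BV → Meridian Capital LLC (R2): 57% × 61% × 42% × 36% = 5.257224% of Harbor Industries Corp.

5.257224%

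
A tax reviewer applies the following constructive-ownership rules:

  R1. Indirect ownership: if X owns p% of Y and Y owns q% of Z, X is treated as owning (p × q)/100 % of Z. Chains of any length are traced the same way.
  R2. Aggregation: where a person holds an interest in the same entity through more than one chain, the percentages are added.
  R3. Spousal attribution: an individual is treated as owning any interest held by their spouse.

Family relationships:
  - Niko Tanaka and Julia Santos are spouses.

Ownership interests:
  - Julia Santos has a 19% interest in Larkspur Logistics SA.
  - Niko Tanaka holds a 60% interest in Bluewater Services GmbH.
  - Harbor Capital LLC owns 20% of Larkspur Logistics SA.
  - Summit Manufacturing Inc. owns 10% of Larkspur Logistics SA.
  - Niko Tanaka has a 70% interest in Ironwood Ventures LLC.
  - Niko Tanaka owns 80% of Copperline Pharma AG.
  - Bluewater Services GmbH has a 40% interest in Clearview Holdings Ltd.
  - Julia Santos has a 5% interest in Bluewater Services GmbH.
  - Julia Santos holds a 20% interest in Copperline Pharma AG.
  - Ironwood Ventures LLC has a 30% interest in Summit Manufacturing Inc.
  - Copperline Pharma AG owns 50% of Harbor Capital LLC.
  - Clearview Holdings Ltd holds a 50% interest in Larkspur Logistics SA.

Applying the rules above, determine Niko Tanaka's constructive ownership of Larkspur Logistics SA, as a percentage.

44.1%

By spousal attribution (R3), Niko Tanaka is treated as also owning Julia Santos's interest in Bluewater Services GmbH, giving 60% + 5% = 65%.
By spousal attribution (R3), Niko Tanaka is treated as also owning Julia Santos's interest in Copperline Pharma AG, giving 80% + 20% = 100%.
By spousal attribution (R3), Niko Tanaka is treated as owning Julia Santos's 19% interest in Larkspur Logistics SA.
Chain via Bluewater Services GmbH → Clearview Holdings Ltd (R1): 65% × 40% × 50% = 13% of Larkspur Logistics SA.
Chain via Ironwood Ventures LLC → Summit Manufacturing Inc. (R1): 70% × 30% × 10% = 2.1% of Larkspur Logistics SA.
Chain via Copperline Pharma AG → Harbor Capital LLC (R1): 100% × 50% × 20% = 10% of Larkspur Logistics SA.
Direct interest in Larkspur Logistics SA: 19%.
Aggregating (R2): 13% + 2.1% + 10% + 19% = 44.1%.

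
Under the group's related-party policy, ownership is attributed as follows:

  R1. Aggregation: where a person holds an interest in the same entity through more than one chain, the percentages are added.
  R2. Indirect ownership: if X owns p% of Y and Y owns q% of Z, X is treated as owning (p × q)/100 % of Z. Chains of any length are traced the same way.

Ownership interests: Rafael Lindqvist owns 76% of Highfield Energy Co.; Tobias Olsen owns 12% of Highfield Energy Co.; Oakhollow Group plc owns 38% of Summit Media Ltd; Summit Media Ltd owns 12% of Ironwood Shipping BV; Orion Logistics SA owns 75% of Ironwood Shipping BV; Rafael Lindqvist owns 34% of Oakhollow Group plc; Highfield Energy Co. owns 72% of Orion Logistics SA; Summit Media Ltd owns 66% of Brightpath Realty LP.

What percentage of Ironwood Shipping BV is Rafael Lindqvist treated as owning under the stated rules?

42.5904%

Chain via Highfield Energy Co. → Orion Logistics SA (R2): 76% × 72% × 75% = 41.04% of Ironwood Shipping BV.
Chain via Oakhollow Group plc → Summit Media Ltd (R2): 34% × 38% × 12% = 1.5504% of Ironwood Shipping BV.
Aggregating (R1): 41.04% + 1.5504% = 42.5904%.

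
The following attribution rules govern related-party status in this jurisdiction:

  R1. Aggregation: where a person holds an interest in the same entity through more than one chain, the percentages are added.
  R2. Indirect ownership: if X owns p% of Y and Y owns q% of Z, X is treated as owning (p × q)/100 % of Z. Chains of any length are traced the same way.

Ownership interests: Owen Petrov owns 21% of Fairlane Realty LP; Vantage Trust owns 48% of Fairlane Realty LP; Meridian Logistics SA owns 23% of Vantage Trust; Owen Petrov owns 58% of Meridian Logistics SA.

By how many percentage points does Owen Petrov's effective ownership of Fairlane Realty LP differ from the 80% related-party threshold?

Chain via Meridian Logistics SA → Vantage Trust (R2): 58% × 23% × 48% = 6.4032% of Fairlane Realty LP.
Direct interest in Fairlane Realty LP: 21%.
Aggregating (R1): 6.4032% + 21% = 27.4032%.
27.4032% falls short of the 80% threshold by 52.5968 percentage points.

52.5968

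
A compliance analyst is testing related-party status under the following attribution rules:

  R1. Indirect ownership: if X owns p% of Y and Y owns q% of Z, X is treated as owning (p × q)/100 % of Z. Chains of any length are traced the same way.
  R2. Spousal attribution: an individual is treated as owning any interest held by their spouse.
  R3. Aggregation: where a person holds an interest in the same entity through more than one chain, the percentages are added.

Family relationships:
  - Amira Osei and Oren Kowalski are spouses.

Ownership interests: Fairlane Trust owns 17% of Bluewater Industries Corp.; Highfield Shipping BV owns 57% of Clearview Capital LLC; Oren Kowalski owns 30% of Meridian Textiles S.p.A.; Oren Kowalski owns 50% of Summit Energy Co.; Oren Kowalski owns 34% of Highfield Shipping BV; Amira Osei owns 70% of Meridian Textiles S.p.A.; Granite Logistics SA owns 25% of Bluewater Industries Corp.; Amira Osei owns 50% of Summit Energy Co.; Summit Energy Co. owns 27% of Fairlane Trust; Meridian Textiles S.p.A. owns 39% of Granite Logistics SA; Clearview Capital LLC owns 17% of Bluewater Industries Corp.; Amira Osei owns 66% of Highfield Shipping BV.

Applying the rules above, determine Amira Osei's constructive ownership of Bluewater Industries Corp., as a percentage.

By spousal attribution (R2), Amira Osei is treated as also owning Oren Kowalski's interest in Summit Energy Co, giving 50% + 50% = 100%.
By spousal attribution (R2), Amira Osei is treated as also owning Oren Kowalski's interest in Meridian Textiles S.p.A, giving 70% + 30% = 100%.
By spousal attribution (R2), Amira Osei is treated as also owning Oren Kowalski's interest in Highfield Shipping BV, giving 66% + 34% = 100%.
Chain via Summit Energy Co. → Fairlane Trust (R1): 100% × 27% × 17% = 4.59% of Bluewater Industries Corp.
Chain via Meridian Textiles S.p.A. → Granite Logistics SA (R1): 100% × 39% × 25% = 9.75% of Bluewater Industries Corp.
Chain via Highfield Shipping BV → Clearview Capital LLC (R1): 100% × 57% × 17% = 9.69% of Bluewater Industries Corp.
Aggregating (R3): 4.59% + 9.75% + 9.69% = 24.03%.

24.03%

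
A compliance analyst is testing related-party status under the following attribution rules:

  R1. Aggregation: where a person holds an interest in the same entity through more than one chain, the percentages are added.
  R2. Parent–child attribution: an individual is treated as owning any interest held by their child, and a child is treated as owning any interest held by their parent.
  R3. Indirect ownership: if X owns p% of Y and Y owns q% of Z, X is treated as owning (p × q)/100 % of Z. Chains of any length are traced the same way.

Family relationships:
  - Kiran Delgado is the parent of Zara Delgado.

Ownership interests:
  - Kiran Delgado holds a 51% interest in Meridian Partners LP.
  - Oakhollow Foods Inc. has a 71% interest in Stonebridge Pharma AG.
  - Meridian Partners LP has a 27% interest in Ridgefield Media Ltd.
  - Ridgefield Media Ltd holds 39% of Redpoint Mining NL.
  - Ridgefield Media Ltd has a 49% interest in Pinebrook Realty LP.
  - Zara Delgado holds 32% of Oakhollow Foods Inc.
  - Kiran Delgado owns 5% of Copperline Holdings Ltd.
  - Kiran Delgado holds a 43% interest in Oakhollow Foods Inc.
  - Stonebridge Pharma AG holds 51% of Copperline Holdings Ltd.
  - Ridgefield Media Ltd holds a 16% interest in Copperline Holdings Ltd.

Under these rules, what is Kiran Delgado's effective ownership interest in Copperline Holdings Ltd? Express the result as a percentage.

34.3607%

By parent–child attribution (R2), Kiran Delgado is treated as also owning Zara Delgado's interest in Oakhollow Foods Inc, giving 43% + 32% = 75%.
Chain via Meridian Partners LP → Ridgefield Media Ltd (R3): 51% × 27% × 16% = 2.2032% of Copperline Holdings Ltd.
Chain via Oakhollow Foods Inc. → Stonebridge Pharma AG (R3): 75% × 71% × 51% = 27.1575% of Copperline Holdings Ltd.
Direct interest in Copperline Holdings Ltd: 5%.
Aggregating (R1): 2.2032% + 27.1575% + 5% = 34.3607%.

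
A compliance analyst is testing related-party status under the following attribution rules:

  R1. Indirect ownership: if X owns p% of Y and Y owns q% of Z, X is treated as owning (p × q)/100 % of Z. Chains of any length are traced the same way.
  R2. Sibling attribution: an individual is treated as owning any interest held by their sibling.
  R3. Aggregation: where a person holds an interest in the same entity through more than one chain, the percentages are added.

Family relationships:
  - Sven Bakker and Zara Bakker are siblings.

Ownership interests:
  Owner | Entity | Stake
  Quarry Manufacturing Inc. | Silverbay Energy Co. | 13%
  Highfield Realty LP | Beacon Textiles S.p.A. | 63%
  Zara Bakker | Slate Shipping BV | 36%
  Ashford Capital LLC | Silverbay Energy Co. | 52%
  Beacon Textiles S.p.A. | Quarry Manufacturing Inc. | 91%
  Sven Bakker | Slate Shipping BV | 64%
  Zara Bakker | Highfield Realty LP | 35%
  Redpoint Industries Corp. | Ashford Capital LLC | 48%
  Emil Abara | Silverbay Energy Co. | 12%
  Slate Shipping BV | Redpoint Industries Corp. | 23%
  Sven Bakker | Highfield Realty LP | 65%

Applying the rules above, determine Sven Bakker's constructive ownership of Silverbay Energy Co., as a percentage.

By sibling attribution (R2), Sven Bakker is treated as also owning Zara Bakker's interest in Slate Shipping BV, giving 64% + 36% = 100%.
By sibling attribution (R2), Sven Bakker is treated as also owning Zara Bakker's interest in Highfield Realty LP, giving 65% + 35% = 100%.
Chain via Slate Shipping BV → Redpoint Industries Corp. → Ashford Capital LLC (R1): 100% × 23% × 48% × 52% = 5.7408% of Silverbay Energy Co.
Chain via Highfield Realty LP → Beacon Textiles S.p.A. → Quarry Manufacturing Inc. (R1): 100% × 63% × 91% × 13% = 7.4529% of Silverbay Energy Co.
Aggregating (R3): 5.7408% + 7.4529% = 13.1937%.

13.1937%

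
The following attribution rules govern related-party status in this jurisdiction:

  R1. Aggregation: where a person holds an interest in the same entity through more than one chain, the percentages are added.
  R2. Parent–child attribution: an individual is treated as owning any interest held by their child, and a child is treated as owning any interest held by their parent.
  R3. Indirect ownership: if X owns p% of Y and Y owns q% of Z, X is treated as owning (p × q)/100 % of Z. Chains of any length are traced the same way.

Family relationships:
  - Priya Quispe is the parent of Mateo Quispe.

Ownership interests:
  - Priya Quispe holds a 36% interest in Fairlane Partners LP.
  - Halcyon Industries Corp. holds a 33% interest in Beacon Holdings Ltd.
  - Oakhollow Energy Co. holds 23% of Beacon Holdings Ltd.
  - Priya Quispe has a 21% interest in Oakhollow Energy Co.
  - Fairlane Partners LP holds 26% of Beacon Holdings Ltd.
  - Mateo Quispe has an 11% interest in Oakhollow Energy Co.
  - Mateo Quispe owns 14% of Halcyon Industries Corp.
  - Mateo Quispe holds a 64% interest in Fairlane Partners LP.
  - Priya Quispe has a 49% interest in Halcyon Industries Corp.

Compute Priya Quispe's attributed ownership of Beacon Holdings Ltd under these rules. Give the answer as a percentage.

54.15%

By parent–child attribution (R2), Priya Quispe is treated as also owning Mateo Quispe's interest in Oakhollow Energy Co, giving 21% + 11% = 32%.
By parent–child attribution (R2), Priya Quispe is treated as also owning Mateo Quispe's interest in Fairlane Partners LP, giving 36% + 64% = 100%.
By parent–child attribution (R2), Priya Quispe is treated as also owning Mateo Quispe's interest in Halcyon Industries Corp, giving 49% + 14% = 63%.
Chain via Oakhollow Energy Co. (R3): 32% × 23% = 7.36% of Beacon Holdings Ltd.
Chain via Fairlane Partners LP (R3): 100% × 26% = 26% of Beacon Holdings Ltd.
Chain via Halcyon Industries Corp. (R3): 63% × 33% = 20.79% of Beacon Holdings Ltd.
Aggregating (R1): 7.36% + 26% + 20.79% = 54.15%.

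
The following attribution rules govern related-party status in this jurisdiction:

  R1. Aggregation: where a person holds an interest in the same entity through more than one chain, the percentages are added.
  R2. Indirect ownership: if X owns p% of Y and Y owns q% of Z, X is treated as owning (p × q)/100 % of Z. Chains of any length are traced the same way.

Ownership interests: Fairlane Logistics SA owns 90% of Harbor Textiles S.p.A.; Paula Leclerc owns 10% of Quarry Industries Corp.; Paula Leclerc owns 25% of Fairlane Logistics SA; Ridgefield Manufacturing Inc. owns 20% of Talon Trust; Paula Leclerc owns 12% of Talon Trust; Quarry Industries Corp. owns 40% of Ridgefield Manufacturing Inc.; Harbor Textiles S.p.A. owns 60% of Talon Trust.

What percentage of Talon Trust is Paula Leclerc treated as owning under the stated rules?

26.3%

Chain via Fairlane Logistics SA → Harbor Textiles S.p.A. (R2): 25% × 90% × 60% = 13.5% of Talon Trust.
Chain via Quarry Industries Corp. → Ridgefield Manufacturing Inc. (R2): 10% × 40% × 20% = 0.8% of Talon Trust.
Direct interest in Talon Trust: 12%.
Aggregating (R1): 13.5% + 0.8% + 12% = 26.3%.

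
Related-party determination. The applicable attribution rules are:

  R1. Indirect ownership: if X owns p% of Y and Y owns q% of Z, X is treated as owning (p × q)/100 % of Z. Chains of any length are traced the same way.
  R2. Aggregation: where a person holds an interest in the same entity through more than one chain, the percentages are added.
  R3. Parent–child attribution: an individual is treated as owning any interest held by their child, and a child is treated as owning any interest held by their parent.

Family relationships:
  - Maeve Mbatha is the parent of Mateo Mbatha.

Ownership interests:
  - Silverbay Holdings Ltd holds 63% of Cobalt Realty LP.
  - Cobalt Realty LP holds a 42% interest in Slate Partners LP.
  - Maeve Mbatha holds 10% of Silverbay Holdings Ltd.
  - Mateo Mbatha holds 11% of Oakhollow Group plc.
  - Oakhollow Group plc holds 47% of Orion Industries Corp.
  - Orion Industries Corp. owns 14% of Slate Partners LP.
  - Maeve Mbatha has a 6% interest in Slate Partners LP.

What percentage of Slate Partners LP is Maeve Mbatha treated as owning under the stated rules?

By parent–child attribution (R3), Maeve Mbatha is treated as owning Mateo Mbatha's 11% interest in Oakhollow Group plc.
Chain via Silverbay Holdings Ltd → Cobalt Realty LP (R1): 10% × 63% × 42% = 2.646% of Slate Partners LP.
Direct interest in Slate Partners LP: 6%.
Chain via Oakhollow Group plc → Orion Industries Corp. (R1): 11% × 47% × 14% = 0.7238% of Slate Partners LP.
Aggregating (R2): 2.646% + 6% + 0.7238% = 9.3698%.

9.3698%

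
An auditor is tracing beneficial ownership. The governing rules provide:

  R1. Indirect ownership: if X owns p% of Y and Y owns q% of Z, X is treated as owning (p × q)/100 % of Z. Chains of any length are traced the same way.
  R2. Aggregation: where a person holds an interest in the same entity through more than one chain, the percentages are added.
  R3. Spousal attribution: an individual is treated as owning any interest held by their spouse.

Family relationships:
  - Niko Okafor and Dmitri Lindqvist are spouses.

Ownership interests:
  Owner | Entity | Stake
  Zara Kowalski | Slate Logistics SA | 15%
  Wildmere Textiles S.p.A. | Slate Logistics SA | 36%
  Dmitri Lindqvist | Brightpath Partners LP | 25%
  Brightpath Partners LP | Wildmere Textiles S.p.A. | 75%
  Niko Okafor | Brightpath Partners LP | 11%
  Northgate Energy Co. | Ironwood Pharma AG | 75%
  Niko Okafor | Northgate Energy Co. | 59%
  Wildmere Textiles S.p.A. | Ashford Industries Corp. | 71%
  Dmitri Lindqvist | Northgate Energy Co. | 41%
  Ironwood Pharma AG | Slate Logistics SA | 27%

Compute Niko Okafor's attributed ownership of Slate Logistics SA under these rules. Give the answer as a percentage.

29.97%

By spousal attribution (R3), Niko Okafor is treated as also owning Dmitri Lindqvist's interest in Brightpath Partners LP, giving 11% + 25% = 36%.
By spousal attribution (R3), Niko Okafor is treated as also owning Dmitri Lindqvist's interest in Northgate Energy Co, giving 59% + 41% = 100%.
Chain via Brightpath Partners LP → Wildmere Textiles S.p.A. (R1): 36% × 75% × 36% = 9.72% of Slate Logistics SA.
Chain via Northgate Energy Co. → Ironwood Pharma AG (R1): 100% × 75% × 27% = 20.25% of Slate Logistics SA.
Aggregating (R2): 9.72% + 20.25% = 29.97%.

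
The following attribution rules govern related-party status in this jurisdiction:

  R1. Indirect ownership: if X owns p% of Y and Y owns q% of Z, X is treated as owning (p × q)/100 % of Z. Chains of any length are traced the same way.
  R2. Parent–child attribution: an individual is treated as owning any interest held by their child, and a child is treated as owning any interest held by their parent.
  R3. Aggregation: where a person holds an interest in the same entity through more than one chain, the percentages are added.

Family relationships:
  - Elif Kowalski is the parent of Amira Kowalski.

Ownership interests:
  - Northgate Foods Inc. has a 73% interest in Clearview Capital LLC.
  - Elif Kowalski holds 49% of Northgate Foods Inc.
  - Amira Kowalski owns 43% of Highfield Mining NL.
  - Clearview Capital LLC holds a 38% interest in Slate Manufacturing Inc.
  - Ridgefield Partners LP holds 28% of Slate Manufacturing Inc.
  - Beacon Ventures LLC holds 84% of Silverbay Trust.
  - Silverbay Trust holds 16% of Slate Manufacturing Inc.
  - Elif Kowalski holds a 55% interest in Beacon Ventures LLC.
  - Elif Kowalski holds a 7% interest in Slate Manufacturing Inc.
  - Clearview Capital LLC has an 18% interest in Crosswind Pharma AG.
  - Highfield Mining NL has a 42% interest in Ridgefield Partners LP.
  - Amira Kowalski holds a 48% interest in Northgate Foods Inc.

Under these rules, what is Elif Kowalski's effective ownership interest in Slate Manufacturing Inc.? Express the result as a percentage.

By parent–child attribution (R2), Elif Kowalski is treated as also owning Amira Kowalski's interest in Northgate Foods Inc, giving 49% + 48% = 97%.
By parent–child attribution (R2), Elif Kowalski is treated as owning Amira Kowalski's 43% interest in Highfield Mining NL.
Chain via Northgate Foods Inc. → Clearview Capital LLC (R1): 97% × 73% × 38% = 26.9078% of Slate Manufacturing Inc.
Chain via Beacon Ventures LLC → Silverbay Trust (R1): 55% × 84% × 16% = 7.392% of Slate Manufacturing Inc.
Direct interest in Slate Manufacturing Inc: 7%.
Chain via Highfield Mining NL → Ridgefield Partners LP (R1): 43% × 42% × 28% = 5.0568% of Slate Manufacturing Inc.
Aggregating (R3): 26.9078% + 7.392% + 7% + 5.0568% = 46.3566%.

46.3566%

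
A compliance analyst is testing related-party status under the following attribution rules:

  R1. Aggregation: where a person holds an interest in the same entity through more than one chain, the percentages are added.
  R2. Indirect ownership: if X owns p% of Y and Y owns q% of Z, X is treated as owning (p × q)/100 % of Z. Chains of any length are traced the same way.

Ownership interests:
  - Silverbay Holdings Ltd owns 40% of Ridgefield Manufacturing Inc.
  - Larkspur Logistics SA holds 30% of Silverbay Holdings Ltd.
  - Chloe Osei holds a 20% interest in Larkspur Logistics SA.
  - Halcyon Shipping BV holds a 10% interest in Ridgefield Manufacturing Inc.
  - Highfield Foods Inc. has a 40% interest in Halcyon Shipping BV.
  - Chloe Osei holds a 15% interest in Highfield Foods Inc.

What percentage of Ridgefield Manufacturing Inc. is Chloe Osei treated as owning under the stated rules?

Chain via Larkspur Logistics SA → Silverbay Holdings Ltd (R2): 20% × 30% × 40% = 2.4% of Ridgefield Manufacturing Inc.
Chain via Highfield Foods Inc. → Halcyon Shipping BV (R2): 15% × 40% × 10% = 0.6% of Ridgefield Manufacturing Inc.
Aggregating (R1): 2.4% + 0.6% = 3%.

3%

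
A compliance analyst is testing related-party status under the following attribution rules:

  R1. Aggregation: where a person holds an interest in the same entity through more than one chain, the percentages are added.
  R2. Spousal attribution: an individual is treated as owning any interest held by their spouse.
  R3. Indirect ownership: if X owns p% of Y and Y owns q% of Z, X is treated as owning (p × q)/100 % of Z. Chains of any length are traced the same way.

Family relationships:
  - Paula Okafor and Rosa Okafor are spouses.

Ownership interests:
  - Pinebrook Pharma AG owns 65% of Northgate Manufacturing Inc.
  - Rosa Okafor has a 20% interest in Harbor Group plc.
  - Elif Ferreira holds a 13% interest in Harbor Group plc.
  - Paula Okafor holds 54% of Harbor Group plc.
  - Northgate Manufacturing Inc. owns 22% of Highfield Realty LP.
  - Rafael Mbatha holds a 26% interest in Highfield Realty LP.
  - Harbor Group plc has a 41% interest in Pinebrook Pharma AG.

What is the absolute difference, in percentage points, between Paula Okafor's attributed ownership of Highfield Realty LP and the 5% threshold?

0.66138

By spousal attribution (R2), Paula Okafor is treated as also owning Rosa Okafor's interest in Harbor Group plc, giving 54% + 20% = 74%.
Chain via Harbor Group plc → Pinebrook Pharma AG → Northgate Manufacturing Inc. (R3): 74% × 41% × 65% × 22% = 4.33862% of Highfield Realty LP.
4.33862% falls short of the 5% threshold by 0.66138 percentage points.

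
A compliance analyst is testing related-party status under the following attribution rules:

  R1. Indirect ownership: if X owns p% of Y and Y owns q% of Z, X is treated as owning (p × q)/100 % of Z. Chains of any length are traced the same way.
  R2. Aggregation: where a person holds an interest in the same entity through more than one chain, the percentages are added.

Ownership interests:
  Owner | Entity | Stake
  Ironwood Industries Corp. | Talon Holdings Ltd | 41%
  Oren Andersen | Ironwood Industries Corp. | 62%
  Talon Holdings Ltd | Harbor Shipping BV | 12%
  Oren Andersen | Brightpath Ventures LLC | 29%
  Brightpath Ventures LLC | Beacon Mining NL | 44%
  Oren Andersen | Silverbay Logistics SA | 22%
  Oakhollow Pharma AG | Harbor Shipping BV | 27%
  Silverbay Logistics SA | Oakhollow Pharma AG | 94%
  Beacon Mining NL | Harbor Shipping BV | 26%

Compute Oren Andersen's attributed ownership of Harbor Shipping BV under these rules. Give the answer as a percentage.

Chain via Silverbay Logistics SA → Oakhollow Pharma AG (R1): 22% × 94% × 27% = 5.5836% of Harbor Shipping BV.
Chain via Brightpath Ventures LLC → Beacon Mining NL (R1): 29% × 44% × 26% = 3.3176% of Harbor Shipping BV.
Chain via Ironwood Industries Corp. → Talon Holdings Ltd (R1): 62% × 41% × 12% = 3.0504% of Harbor Shipping BV.
Aggregating (R2): 5.5836% + 3.3176% + 3.0504% = 11.9516%.

11.9516%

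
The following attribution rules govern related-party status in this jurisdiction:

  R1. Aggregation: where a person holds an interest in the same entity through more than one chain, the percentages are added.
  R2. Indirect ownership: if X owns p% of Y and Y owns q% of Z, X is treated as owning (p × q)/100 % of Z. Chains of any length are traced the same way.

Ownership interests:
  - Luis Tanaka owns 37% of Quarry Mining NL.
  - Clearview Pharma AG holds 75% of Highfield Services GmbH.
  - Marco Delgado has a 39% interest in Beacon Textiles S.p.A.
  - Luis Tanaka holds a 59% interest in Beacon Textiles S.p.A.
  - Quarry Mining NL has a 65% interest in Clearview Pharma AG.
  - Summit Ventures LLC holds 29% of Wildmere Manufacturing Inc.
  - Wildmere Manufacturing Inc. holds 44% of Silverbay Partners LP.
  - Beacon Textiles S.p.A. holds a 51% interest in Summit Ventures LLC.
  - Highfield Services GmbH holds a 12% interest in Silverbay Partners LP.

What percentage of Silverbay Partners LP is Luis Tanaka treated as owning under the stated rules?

Chain via Beacon Textiles S.p.A. → Summit Ventures LLC → Wildmere Manufacturing Inc. (R2): 59% × 51% × 29% × 44% = 3.839484% of Silverbay Partners LP.
Chain via Quarry Mining NL → Clearview Pharma AG → Highfield Services GmbH (R2): 37% × 65% × 75% × 12% = 2.1645% of Silverbay Partners LP.
Aggregating (R1): 3.839484% + 2.1645% = 6.003984%.

6.003984%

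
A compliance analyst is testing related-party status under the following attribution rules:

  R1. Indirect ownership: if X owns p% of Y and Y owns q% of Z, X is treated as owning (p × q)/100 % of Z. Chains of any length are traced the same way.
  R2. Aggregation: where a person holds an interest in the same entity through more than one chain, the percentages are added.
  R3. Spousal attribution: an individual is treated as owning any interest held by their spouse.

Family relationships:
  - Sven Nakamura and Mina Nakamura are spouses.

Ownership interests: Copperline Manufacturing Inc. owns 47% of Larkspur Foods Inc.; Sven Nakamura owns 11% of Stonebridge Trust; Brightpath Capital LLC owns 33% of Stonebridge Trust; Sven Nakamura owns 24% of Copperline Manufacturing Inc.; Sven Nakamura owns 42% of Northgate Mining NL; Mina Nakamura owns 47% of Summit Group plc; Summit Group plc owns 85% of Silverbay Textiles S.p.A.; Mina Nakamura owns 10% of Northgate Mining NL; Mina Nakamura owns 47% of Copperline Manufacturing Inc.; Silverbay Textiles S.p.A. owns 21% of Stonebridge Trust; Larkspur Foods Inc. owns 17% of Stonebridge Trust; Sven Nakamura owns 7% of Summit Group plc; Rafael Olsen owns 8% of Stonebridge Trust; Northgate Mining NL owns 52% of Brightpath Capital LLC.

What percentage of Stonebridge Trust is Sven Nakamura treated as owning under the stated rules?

By spousal attribution (R3), Sven Nakamura is treated as also owning Mina Nakamura's interest in Northgate Mining NL, giving 42% + 10% = 52%.
By spousal attribution (R3), Sven Nakamura is treated as also owning Mina Nakamura's interest in Copperline Manufacturing Inc, giving 24% + 47% = 71%.
By spousal attribution (R3), Sven Nakamura is treated as also owning Mina Nakamura's interest in Summit Group plc, giving 7% + 47% = 54%.
Chain via Northgate Mining NL → Brightpath Capital LLC (R1): 52% × 52% × 33% = 8.9232% of Stonebridge Trust.
Chain via Copperline Manufacturing Inc. → Larkspur Foods Inc. (R1): 71% × 47% × 17% = 5.6729% of Stonebridge Trust.
Chain via Summit Group plc → Silverbay Textiles S.p.A. (R1): 54% × 85% × 21% = 9.639% of Stonebridge Trust.
Direct interest in Stonebridge Trust: 11%.
Aggregating (R2): 8.9232% + 5.6729% + 9.639% + 11% = 35.2351%.

35.2351%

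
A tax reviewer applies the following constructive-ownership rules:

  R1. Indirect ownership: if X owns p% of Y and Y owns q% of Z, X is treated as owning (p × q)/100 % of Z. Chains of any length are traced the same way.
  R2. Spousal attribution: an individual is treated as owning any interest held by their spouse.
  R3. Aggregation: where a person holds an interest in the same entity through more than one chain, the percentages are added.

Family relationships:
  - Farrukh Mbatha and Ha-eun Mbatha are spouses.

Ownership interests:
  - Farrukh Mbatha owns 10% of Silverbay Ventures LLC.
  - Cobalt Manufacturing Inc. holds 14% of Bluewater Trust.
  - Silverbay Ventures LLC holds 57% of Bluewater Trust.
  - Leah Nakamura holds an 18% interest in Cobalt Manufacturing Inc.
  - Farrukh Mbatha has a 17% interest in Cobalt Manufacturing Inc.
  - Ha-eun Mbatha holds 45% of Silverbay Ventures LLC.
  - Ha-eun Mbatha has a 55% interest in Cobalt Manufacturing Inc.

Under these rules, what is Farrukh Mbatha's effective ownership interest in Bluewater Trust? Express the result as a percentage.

41.43%

By spousal attribution (R2), Farrukh Mbatha is treated as also owning Ha-eun Mbatha's interest in Cobalt Manufacturing Inc, giving 17% + 55% = 72%.
By spousal attribution (R2), Farrukh Mbatha is treated as also owning Ha-eun Mbatha's interest in Silverbay Ventures LLC, giving 10% + 45% = 55%.
Chain via Cobalt Manufacturing Inc. (R1): 72% × 14% = 10.08% of Bluewater Trust.
Chain via Silverbay Ventures LLC (R1): 55% × 57% = 31.35% of Bluewater Trust.
Aggregating (R3): 10.08% + 31.35% = 41.43%.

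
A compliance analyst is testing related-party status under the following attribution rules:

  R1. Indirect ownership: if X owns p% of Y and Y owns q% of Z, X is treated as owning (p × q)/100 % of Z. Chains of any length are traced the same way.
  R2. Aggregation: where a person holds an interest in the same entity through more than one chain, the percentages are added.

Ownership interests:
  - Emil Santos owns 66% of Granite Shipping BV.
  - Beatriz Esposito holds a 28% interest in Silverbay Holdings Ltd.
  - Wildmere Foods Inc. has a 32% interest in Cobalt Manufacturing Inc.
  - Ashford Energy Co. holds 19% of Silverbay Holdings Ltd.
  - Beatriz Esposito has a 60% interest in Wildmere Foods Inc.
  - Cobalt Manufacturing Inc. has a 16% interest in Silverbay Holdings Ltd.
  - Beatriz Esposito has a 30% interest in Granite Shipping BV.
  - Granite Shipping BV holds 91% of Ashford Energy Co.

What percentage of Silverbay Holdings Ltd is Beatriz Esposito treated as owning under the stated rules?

Chain via Granite Shipping BV → Ashford Energy Co. (R1): 30% × 91% × 19% = 5.187% of Silverbay Holdings Ltd.
Chain via Wildmere Foods Inc. → Cobalt Manufacturing Inc. (R1): 60% × 32% × 16% = 3.072% of Silverbay Holdings Ltd.
Direct interest in Silverbay Holdings Ltd: 28%.
Aggregating (R2): 5.187% + 3.072% + 28% = 36.259%.

36.259%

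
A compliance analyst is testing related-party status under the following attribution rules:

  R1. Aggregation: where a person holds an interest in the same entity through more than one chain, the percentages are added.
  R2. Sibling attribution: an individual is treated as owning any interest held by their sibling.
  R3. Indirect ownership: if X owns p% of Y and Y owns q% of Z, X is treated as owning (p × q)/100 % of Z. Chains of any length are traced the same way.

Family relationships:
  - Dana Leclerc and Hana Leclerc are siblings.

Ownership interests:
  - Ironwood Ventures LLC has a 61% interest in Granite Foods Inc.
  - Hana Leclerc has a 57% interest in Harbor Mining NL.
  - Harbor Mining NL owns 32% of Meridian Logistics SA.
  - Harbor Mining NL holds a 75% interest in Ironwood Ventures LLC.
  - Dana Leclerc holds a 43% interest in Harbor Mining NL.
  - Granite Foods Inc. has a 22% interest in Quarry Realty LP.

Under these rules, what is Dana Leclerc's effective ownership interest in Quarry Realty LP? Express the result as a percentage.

By sibling attribution (R2), Dana Leclerc is treated as also owning Hana Leclerc's interest in Harbor Mining NL, giving 43% + 57% = 100%.
Chain via Harbor Mining NL → Ironwood Ventures LLC → Granite Foods Inc. (R3): 100% × 75% × 61% × 22% = 10.065% of Quarry Realty LP.

10.065%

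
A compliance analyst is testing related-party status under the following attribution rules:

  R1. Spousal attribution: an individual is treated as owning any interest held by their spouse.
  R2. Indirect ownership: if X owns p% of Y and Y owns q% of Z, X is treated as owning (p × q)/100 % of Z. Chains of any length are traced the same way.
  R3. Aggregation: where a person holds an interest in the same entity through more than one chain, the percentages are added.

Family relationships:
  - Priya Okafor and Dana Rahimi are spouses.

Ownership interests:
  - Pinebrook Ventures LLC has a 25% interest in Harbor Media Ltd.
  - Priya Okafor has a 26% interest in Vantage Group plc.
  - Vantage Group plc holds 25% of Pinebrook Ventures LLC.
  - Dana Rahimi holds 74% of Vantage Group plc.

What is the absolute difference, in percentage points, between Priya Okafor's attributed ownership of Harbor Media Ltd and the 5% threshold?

By spousal attribution (R1), Priya Okafor is treated as also owning Dana Rahimi's interest in Vantage Group plc, giving 26% + 74% = 100%.
Chain via Vantage Group plc → Pinebrook Ventures LLC (R2): 100% × 25% × 25% = 6.25% of Harbor Media Ltd.
6.25% exceeds the 5% threshold by 1.25 percentage points.

1.25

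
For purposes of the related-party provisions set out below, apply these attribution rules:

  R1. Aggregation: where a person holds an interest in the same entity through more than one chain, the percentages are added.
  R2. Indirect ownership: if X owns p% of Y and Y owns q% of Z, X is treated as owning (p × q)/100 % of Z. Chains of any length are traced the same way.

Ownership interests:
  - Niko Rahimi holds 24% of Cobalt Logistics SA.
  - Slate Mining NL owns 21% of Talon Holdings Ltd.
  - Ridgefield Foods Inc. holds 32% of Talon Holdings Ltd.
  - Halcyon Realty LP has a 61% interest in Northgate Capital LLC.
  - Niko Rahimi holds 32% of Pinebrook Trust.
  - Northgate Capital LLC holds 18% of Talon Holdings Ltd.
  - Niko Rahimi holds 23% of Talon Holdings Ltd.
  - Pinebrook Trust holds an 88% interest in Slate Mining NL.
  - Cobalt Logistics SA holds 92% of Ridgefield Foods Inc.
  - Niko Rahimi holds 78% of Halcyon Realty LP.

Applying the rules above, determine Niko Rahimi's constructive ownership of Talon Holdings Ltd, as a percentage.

Chain via Pinebrook Trust → Slate Mining NL (R2): 32% × 88% × 21% = 5.9136% of Talon Holdings Ltd.
Chain via Halcyon Realty LP → Northgate Capital LLC (R2): 78% × 61% × 18% = 8.5644% of Talon Holdings Ltd.
Chain via Cobalt Logistics SA → Ridgefield Foods Inc. (R2): 24% × 92% × 32% = 7.0656% of Talon Holdings Ltd.
Direct interest in Talon Holdings Ltd: 23%.
Aggregating (R1): 5.9136% + 8.5644% + 7.0656% + 23% = 44.5436%.

44.5436%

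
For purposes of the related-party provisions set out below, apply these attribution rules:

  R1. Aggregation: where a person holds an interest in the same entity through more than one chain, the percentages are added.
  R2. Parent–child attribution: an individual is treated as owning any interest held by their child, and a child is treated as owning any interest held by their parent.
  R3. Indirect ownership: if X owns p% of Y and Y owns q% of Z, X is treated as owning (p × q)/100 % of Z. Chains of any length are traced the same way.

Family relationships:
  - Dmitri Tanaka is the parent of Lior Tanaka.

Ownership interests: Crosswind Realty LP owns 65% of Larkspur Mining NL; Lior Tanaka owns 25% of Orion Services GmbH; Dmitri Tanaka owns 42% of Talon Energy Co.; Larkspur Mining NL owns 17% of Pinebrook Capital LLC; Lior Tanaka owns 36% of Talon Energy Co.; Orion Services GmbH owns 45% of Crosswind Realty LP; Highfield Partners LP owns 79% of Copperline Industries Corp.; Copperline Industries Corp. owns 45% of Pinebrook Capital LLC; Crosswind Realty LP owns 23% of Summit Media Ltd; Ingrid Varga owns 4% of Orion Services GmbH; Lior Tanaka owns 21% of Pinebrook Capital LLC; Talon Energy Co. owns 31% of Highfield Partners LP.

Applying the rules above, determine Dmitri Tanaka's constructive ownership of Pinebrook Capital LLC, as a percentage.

30.839115%

By parent–child attribution (R2), Dmitri Tanaka is treated as also owning Lior Tanaka's interest in Talon Energy Co, giving 42% + 36% = 78%.
By parent–child attribution (R2), Dmitri Tanaka is treated as owning Lior Tanaka's 25% interest in Orion Services GmbH.
By parent–child attribution (R2), Dmitri Tanaka is treated as owning Lior Tanaka's 21% interest in Pinebrook Capital LLC.
Chain via Talon Energy Co. → Highfield Partners LP → Copperline Industries Corp. (R3): 78% × 31% × 79% × 45% = 8.59599% of Pinebrook Capital LLC.
Chain via Orion Services GmbH → Crosswind Realty LP → Larkspur Mining NL (R3): 25% × 45% × 65% × 17% = 1.243125% of Pinebrook Capital LLC.
Direct interest in Pinebrook Capital LLC: 21%.
Aggregating (R1): 8.59599% + 1.243125% + 21% = 30.839115%.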